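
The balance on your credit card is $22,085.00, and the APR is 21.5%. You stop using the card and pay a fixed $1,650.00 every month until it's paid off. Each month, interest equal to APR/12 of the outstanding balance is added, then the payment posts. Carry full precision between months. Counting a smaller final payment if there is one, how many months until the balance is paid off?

Monthly rate r = 21.5%/12 = 1.79167% = 0.0179167.
Recurrence: B ← B·(1+r) − $1,650.00.
Month 1: interest $395.69; balance after payment $20,830.69.
Month 2: interest $373.22; balance after payment $19,553.91.
Closed form: n = −ln(1 − rB₀/P)/ln(1+r) = −ln(0.76019)/ln(1.01792) ≈ 15.440, so the balance reaches zero during payment 16.

16 months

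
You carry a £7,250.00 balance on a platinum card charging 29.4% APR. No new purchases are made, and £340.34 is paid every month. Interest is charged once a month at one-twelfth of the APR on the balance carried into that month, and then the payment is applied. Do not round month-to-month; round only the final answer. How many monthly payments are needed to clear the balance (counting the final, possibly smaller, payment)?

Monthly rate r = 29.4%/12 = 2.45% = 0.0245.
Recurrence: B ← B·(1+r) − £340.34.
Month 1: interest £177.62; balance after payment £7,087.28.
Month 2: interest £173.64; balance after payment £6,920.58.
Closed form: n = −ln(1 − rB₀/P)/ln(1+r) = −ln(0.4781)/ln(1.0245) ≈ 30.488, so the balance reaches zero during payment 31.

31 months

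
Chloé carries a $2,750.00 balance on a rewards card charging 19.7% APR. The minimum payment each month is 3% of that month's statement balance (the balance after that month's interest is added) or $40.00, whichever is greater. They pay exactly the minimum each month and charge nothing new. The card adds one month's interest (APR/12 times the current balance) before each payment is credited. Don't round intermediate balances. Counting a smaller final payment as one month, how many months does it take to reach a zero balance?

100 months

Monthly rate r = 19.7%/12 = 1.64167% = 0.0164167.
While 3% of the post-interest balance exceeds $40.00, each month B ← (B·(1+r))·(1 − 0.03), i.e. B shrinks by the factor (1+r)·0.97 = 0.98592.
This holds for months 1–53. Entering month 54 the balance is $1,297.30; 3% of the post-interest balance is now below $40.00, so the flat $40.00 minimum applies from here.
From month 54 a fixed $40.00 at rate r clears $1,297.30 in 47 more payments. Total: 53 + 47 = 100 months.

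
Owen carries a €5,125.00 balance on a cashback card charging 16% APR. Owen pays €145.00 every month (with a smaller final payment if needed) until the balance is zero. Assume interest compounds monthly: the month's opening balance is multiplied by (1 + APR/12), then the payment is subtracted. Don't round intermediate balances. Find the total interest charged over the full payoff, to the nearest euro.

Monthly rate r = 16%/12 = 1.33333% = 0.0133333.
Payoff takes n = ⌈−ln(1 − rB₀/P)/ln(1+r)⌉ = ⌈48.113⌉ = 49 payments; the last is €16.47.
Total paid = 48·€145.00 + €16.47 = €6,976.47.
Total interest = total paid − principal = €6,976.47 − €5,125.00 = €1,851.47.

€1,851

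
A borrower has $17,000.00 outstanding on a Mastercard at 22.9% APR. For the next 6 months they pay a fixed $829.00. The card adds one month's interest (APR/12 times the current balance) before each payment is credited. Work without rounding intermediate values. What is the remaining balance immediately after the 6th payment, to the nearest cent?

$13,824.33

Monthly rate r = 22.9%/12 = 1.90833% = 0.0190833.
Each month: B ← B·(1+r) − $829.00.
Month 1: interest $324.42; balance after payment $16,495.42.
Month 2: interest $314.79; balance after payment $15,981.20.
Month 3: interest $304.97; balance after payment $15,457.18.
Month 4: interest $294.97; balance after payment $14,923.15.
Month 5: interest $284.78; balance after payment $14,378.94.
Month 6: interest $274.40; balance after payment $13,824.33.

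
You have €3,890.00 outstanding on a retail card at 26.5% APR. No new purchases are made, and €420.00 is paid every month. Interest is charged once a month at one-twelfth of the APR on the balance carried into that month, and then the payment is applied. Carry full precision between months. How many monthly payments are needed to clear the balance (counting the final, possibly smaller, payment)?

11 payments

Monthly rate r = 26.5%/12 = 2.20833% = 0.0220833.
Recurrence: B ← B·(1+r) − €420.00.
Month 1: interest €85.90; balance after payment €3,555.90.
Month 2: interest €78.53; balance after payment €3,214.43.
Closed form: n = −ln(1 − rB₀/P)/ln(1+r) = −ln(0.79547)/ln(1.02208) ≈ 10.476, so the balance reaches zero during payment 11.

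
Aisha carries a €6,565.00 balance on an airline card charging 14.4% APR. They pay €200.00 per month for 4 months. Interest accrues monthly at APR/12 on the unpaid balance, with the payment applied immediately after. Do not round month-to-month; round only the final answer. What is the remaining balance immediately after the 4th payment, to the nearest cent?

Monthly rate r = 14.4%/12 = 1.2% = 0.012.
Each month: B ← B·(1+r) − €200.00.
Month 1: interest €78.78; balance after payment €6,443.78.
Month 2: interest €77.33; balance after payment €6,321.11.
Month 3: interest €75.85; balance after payment €6,196.96.
Month 4: interest €74.36; balance after payment €6,071.32.

€6,071.32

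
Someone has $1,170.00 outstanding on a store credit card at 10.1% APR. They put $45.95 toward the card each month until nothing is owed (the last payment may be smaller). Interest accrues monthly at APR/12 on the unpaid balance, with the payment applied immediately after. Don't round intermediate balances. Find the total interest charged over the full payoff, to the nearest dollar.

$152

Monthly rate r = 10.1%/12 = 0.841667% = 0.00841667.
Payoff takes n = ⌈−ln(1 − rB₀/P)/ln(1+r)⌉ = ⌈28.777⌉ = 29 payments; the last is $35.73.
Total paid = 28·$45.95 + $35.73 = $1,322.33.
Total interest = total paid − principal = $1,322.33 − $1,170.00 = $152.33.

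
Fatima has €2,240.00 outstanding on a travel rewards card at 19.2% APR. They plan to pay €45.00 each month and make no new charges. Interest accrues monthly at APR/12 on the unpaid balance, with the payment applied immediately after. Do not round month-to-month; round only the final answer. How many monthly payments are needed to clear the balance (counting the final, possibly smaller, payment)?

Monthly rate r = 19.2%/12 = 1.6% = 0.016.
Recurrence: B ← B·(1+r) − €45.00.
Month 1: interest €35.84; balance after payment €2,230.84.
Month 2: interest €35.69; balance after payment €2,221.53.
Closed form: n = −ln(1 − rB₀/P)/ln(1+r) = −ln(0.20356)/ln(1.016) ≈ 100.282, so the balance reaches zero during payment 101.

101 months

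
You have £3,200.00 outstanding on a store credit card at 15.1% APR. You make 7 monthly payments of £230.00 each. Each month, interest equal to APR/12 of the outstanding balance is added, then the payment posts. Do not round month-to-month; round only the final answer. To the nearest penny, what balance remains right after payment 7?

£1,820.66

Monthly rate r = 15.1%/12 = 1.25833% = 0.0125833.
Each month: B ← B·(1+r) − £230.00.
Month 1: interest £40.27; balance after payment £3,010.27.
Month 2: interest £37.88; balance after payment £2,818.15.
Month 3: interest £35.46; balance after payment £2,623.61.
Month 4: interest £33.01; balance after payment £2,426.62.
Month 5: interest £30.53; balance after payment £2,227.16.
Month 6: interest £28.03; balance after payment £2,025.18.
Month 7: interest £25.48; balance after payment £1,820.66.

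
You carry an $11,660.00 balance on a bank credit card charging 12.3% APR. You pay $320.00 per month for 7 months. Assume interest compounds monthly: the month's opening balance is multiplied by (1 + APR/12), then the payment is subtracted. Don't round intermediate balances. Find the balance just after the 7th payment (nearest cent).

Monthly rate r = 12.3%/12 = 1.025% = 0.01025.
Each month: B ← B·(1+r) − $320.00.
Month 1: interest $119.52; balance after payment $11,459.51.
Month 2: interest $117.46; balance after payment $11,256.98.
Month 3: interest $115.38; balance after payment $11,052.36.
Month 4: interest $113.29; balance after payment $10,845.65.
Month 5: interest $111.17; balance after payment $10,636.81.
Month 6: interest $109.03; balance after payment $10,425.84.
Month 7: interest $106.86; balance after payment $10,212.71.

$10,212.71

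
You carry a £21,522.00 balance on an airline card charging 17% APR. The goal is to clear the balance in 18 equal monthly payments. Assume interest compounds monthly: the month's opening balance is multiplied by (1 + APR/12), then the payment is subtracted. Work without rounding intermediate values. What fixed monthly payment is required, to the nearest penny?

Monthly rate r = 17%/12 = 1.41667% = 0.0141667.
Level-payment amortization: P = B₀·r / (1 − (1+r)^(−n)) = 21522.00·0.0141667 / (1 − 1.01417^(−18)).
Denominator 1 − (1+r)^(−18) = 0.223695648.
P = 304.895 / 0.223695648 ≈ 1362.99.

£1,362.99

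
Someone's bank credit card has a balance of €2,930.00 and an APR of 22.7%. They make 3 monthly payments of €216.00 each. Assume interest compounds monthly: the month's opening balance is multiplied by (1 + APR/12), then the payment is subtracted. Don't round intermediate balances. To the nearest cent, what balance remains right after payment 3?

€2,439.11

Monthly rate r = 22.7%/12 = 1.89167% = 0.0189167.
Each month: B ← B·(1+r) − €216.00.
Month 1: interest €55.43; balance after payment €2,769.43.
Month 2: interest €52.39; balance after payment €2,605.81.
Month 3: interest €49.29; balance after payment €2,439.11.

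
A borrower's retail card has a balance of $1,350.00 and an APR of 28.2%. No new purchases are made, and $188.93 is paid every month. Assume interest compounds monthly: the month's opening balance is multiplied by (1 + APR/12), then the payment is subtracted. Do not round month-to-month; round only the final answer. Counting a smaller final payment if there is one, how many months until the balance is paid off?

Monthly rate r = 28.2%/12 = 2.35% = 0.0235.
Recurrence: B ← B·(1+r) − $188.93.
Month 1: interest $31.73; balance after payment $1,192.79.
Month 2: interest $28.03; balance after payment $1,031.90.
Closed form: n = −ln(1 − rB₀/P)/ln(1+r) = −ln(0.83208)/ln(1.0235) ≈ 7.914, so the balance reaches zero during payment 8.

8 payments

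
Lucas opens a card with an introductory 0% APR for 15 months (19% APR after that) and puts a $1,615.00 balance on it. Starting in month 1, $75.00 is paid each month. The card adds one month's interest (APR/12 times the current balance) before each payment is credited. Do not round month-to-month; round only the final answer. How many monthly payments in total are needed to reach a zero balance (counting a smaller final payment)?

22 months

Promo months 1–15 at r₀ = 0%/12 = 0; months 16+ at r₁ = 19%/12 = 0.0158333.
After month 15 (no interest yet): B = $1,615.00 − 15·$75.00 = $490.00.
Then at r₁ with $75.00/mo: n₂ = −ln(1 − r₁·B/P)/ln(1+r₁) ≈ 6.95 → 7 more payments.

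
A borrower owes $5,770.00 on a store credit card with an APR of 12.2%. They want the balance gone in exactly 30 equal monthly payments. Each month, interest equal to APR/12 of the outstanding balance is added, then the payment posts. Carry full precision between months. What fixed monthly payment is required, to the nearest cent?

$224.12

Monthly rate r = 12.2%/12 = 1.01667% = 0.0101667.
Level-payment amortization: P = B₀·r / (1 − (1+r)^(−n)) = 5770.00·0.0101667 / (1 − 1.01017^(−30)).
Denominator 1 − (1+r)^(−30) = 0.26174059.
P = 58.6617 / 0.26174059 ≈ 224.12.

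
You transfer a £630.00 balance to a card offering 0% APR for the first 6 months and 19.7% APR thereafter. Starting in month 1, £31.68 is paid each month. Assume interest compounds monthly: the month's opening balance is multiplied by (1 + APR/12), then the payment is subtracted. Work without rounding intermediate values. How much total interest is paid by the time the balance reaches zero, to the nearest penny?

£63.47

Promo months 1–6 at r₀ = 0%/12 = 0; months 7+ at r₁ = 19.7%/12 = 0.0164167.
After month 6 (no interest yet): B = £630.00 − 6·£31.68 = £439.92.
Then at r₁ with £31.68/mo: n₂ = −ln(1 − r₁·B/P)/ln(1+r₁) ≈ 15.89 → 16 more payments.
Total paid = 21·£31.68 + £28.19 = £693.47; interest = £693.47 − £630.00 = £63.47.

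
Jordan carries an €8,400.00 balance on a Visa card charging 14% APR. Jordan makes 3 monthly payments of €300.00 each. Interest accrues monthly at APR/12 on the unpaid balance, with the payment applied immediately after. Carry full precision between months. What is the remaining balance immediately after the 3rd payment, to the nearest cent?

€7,786.90

Monthly rate r = 14%/12 = 1.16667% = 0.0116667.
Each month: B ← B·(1+r) − €300.00.
Month 1: interest €98.00; balance after payment €8,198.00.
Month 2: interest €95.64; balance after payment €7,993.64.
Month 3: interest €93.26; balance after payment €7,786.90.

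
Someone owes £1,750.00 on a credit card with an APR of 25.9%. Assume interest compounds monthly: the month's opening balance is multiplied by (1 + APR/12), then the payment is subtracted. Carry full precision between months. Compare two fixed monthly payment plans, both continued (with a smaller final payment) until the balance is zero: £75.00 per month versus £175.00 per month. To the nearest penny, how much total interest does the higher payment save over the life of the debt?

£467.11

Monthly rate r = 25.9%/12 = 2.15833% = 0.0215833.
At £75.00/mo: n = ⌈−ln(1 − rB₀/P)/ln(1+r)⌉ = 33 payments (last £60.11); total interest = total paid − £1,750.00 = £710.11.
At £175.00/mo: 12 payments (last £68.00); total interest £243.00.
Interest saved = £710.11 − £243.00 = £467.11.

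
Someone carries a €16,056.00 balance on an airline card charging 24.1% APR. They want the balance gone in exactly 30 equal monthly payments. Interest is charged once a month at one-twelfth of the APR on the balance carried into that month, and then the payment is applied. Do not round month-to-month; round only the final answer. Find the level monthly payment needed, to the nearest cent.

Monthly rate r = 24.1%/12 = 2.00833% = 0.0200833.
Level-payment amortization: P = B₀·r / (1 − (1+r)^(−n)) = 16056.00·0.0200833 / (1 − 1.02008^(−30)).
Denominator 1 − (1+r)^(−30) = 0.449280514.
P = 322.458 / 0.449280514 ≈ 717.72.

€717.72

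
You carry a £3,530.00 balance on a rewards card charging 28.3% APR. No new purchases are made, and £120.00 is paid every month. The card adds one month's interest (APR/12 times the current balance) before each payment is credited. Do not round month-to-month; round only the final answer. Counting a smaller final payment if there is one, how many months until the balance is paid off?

Monthly rate r = 28.3%/12 = 2.35833% = 0.0235833.
Recurrence: B ← B·(1+r) − £120.00.
Month 1: interest £83.25; balance after payment £3,493.25.
Month 2: interest £82.38; balance after payment £3,455.63.
Closed form: n = −ln(1 − rB₀/P)/ln(1+r) = −ln(0.30626)/ln(1.02358) ≈ 50.766, so the balance reaches zero during payment 51.

51 months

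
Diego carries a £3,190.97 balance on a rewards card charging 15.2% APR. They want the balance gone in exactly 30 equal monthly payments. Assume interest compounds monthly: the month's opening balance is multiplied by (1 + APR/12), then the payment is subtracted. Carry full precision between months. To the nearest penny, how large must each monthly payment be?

£128.52

Monthly rate r = 15.2%/12 = 1.26667% = 0.0126667.
Level-payment amortization: P = B₀·r / (1 − (1+r)^(−n)) = 3190.97·0.0126667 / (1 − 1.01267^(−30)).
Denominator 1 − (1+r)^(−30) = 0.314504583.
P = 40.419 / 0.314504583 ≈ 128.52.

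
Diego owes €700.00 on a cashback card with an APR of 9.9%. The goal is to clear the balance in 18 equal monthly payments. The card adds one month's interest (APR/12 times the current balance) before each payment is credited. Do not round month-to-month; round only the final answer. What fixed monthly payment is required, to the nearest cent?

€42.01

Monthly rate r = 9.9%/12 = 0.825% = 0.00825.
Level-payment amortization: P = B₀·r / (1 − (1+r)^(−n)) = 700.00·0.00825 / (1 − 1.00825^(−18)).
Denominator 1 − (1+r)^(−18) = 0.13747469.
P = 5.775 / 0.13747469 ≈ 42.01.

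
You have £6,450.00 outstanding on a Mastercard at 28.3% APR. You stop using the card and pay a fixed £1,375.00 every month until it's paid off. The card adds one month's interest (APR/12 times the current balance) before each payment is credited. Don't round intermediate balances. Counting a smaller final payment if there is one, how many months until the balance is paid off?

6 months

Monthly rate r = 28.3%/12 = 2.35833% = 0.0235833.
Recurrence: B ← B·(1+r) − £1,375.00.
Month 1: interest £152.11; balance after payment £5,227.11.
Month 2: interest £123.27; balance after payment £3,975.39.
Month 3: interest £93.75; balance after payment £2,694.14.
Month 4: interest £63.54; balance after payment £1,382.67.
Month 5: interest £32.61; balance after payment £40.28.
Month 6: interest £0.95; balance after payment £0.00.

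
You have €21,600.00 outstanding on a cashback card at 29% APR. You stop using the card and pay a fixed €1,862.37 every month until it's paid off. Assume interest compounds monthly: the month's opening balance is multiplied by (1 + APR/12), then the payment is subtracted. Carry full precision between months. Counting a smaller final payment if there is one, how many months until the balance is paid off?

14 months

Monthly rate r = 29%/12 = 2.41667% = 0.0241667.
Recurrence: B ← B·(1+r) − €1,862.37.
Month 1: interest €522.00; balance after payment €20,259.63.
Month 2: interest €489.61; balance after payment €18,886.87.
Closed form: n = −ln(1 − rB₀/P)/ln(1+r) = −ln(0.71971)/ln(1.02417) ≈ 13.774, so the balance reaches zero during payment 14.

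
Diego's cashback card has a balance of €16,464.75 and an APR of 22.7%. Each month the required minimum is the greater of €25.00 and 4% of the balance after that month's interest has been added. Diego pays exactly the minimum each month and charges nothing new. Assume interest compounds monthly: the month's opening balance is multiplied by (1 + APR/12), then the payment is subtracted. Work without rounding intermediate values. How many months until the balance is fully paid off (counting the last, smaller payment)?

183 months

Monthly rate r = 22.7%/12 = 1.89167% = 0.0189167.
While 4% of the post-interest balance exceeds €25.00, each month B ← (B·(1+r))·(1 − 0.04), i.e. B shrinks by the factor (1+r)·0.96 = 0.97816.
This holds for months 1–149. Entering month 150 the balance is €613.24; 4% of the post-interest balance is now below €25.00, so the flat €25.00 minimum applies from here.
From month 150 a fixed €25.00 at rate r clears €613.24 in 34 more payments. Total: 149 + 34 = 183 months.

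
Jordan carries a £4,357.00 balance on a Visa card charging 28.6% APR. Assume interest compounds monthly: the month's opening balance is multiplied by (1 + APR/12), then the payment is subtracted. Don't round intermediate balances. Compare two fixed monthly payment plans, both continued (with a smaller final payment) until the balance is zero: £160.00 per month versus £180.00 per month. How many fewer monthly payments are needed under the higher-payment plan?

Monthly rate r = 28.6%/12 = 2.38333% = 0.0238333.
At £160.00/mo: n = ⌈−ln(1 − rB₀/P)/ln(1+r)⌉ = 45 payments (last £72.72); total interest = total paid − £4,357.00 = £2,755.72.
At £180.00/mo: 37 payments (last £93.83); total interest £2,216.83.
Payments saved = 45 − 37 = 8.

8 fewer payments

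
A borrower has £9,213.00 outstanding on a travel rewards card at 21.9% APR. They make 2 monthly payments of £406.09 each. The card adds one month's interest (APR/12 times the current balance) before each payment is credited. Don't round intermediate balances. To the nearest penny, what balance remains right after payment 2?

£8,732.75

Monthly rate r = 21.9%/12 = 1.825% = 0.01825.
Each month: B ← B·(1+r) − £406.09.
Month 1: interest £168.14; balance after payment £8,975.05.
Month 2: interest £163.79; balance after payment £8,732.75.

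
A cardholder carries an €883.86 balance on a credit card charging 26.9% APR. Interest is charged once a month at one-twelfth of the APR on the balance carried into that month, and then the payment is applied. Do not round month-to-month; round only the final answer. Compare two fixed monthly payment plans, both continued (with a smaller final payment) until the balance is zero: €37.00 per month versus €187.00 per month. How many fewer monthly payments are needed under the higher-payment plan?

29 fewer payments

Monthly rate r = 26.9%/12 = 2.24167% = 0.0224167.
At €37.00/mo: n = ⌈−ln(1 − rB₀/P)/ln(1+r)⌉ = 35 payments (last €21.84); total interest = total paid − €883.86 = €395.98.
At €187.00/mo: 6 payments (last €9.81); total interest €60.95.
Payments saved = 35 − 6 = 29.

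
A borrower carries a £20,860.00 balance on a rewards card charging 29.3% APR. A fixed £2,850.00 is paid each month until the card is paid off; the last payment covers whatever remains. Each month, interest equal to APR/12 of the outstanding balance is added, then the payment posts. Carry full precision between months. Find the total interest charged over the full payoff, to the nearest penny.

£2,404.92

Monthly rate r = 29.3%/12 = 2.44167% = 0.0244167.
Payoff takes n = ⌈−ln(1 − rB₀/P)/ln(1+r)⌉ = ⌈8.161⌉ = 9 payments; the last is £464.92.
Total paid = 8·£2,850.00 + £464.92 = £23,264.92.
Total interest = total paid − principal = £23,264.92 − £20,860.00 = £2,404.92.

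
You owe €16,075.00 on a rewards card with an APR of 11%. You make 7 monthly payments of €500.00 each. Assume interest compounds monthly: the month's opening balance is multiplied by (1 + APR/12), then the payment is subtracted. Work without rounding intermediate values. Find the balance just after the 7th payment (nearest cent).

€13,537.55

Monthly rate r = 11%/12 = 0.916667% = 0.00916667.
Each month: B ← B·(1+r) − €500.00.
Month 1: interest €147.35; balance after payment €15,722.35.
Month 2: interest €144.12; balance after payment €15,366.48.
Month 3: interest €140.86; balance after payment €15,007.34.
Month 4: interest €137.57; balance after payment €14,644.90.
Month 5: interest €134.24; balance after payment €14,279.15.
Month 6: interest €130.89; balance after payment €13,910.04.
Month 7: interest €127.51; balance after payment €13,537.55.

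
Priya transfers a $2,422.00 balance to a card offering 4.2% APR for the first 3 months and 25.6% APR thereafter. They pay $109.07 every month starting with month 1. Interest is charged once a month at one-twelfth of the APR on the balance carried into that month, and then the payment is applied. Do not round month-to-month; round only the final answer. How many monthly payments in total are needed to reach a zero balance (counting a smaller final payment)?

29 months

Promo months 1–3 at r₀ = 4.2%/12 = 0.0035; months 4+ at r₁ = 25.6%/12 = 0.0213333.
After month 3: iterate B ← B·(1+r₀) − $109.07 for 3 months → $2,119.16.
Then at r₁ with $109.07/mo: n₂ = −ln(1 − r₁·B/P)/ln(1+r₁) ≈ 25.36 → 26 more payments.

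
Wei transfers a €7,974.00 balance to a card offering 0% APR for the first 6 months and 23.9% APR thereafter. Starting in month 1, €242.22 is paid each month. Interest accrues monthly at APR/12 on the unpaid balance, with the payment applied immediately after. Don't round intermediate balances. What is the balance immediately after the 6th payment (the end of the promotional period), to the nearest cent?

€6,520.68

Promo months 1–6 at r₀ = 0%/12 = 0; months 7+ at r₁ = 23.9%/12 = 0.0199167.
After month 6 (no interest yet): B = €7,974.00 − 6·€242.22 = €6,520.68.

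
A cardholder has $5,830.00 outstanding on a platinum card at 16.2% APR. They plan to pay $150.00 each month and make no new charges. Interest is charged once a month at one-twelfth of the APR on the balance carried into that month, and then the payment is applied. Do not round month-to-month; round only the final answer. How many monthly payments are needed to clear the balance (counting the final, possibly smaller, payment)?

56 payments

Monthly rate r = 16.2%/12 = 1.35% = 0.0135.
Recurrence: B ← B·(1+r) − $150.00.
Month 1: interest $78.70; balance after payment $5,758.70.
Month 2: interest $77.74; balance after payment $5,686.45.
Closed form: n = −ln(1 − rB₀/P)/ln(1+r) = −ln(0.4753)/ln(1.0135) ≈ 55.468, so the balance reaches zero during payment 56.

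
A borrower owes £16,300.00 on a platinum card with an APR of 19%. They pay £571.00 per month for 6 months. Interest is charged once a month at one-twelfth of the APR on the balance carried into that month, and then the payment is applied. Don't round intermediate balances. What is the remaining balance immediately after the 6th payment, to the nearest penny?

Monthly rate r = 19%/12 = 1.58333% = 0.0158333.
Each month: B ← B·(1+r) − £571.00.
Month 1: interest £258.08; balance after payment £15,987.08.
Month 2: interest £253.13; balance after payment £15,669.21.
Month 3: interest £248.10; balance after payment £15,346.31.
Month 4: interest £242.98; balance after payment £15,018.29.
Month 5: interest £237.79; balance after payment £14,685.08.
Month 6: interest £232.51; balance after payment £14,346.59.

£14,346.59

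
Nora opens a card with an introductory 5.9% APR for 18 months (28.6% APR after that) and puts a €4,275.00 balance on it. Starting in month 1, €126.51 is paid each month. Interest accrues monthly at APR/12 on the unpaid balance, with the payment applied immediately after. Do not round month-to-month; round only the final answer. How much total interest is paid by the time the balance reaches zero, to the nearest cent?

€1,043.13

Promo months 1–18 at r₀ = 5.9%/12 = 0.00491667; months 19+ at r₁ = 28.6%/12 = 0.0238333.
After month 18: iterate B ← B·(1+r₀) − €126.51 for 18 months → €2,294.68.
Then at r₁ with €126.51/mo: n₂ = −ln(1 − r₁·B/P)/ln(1+r₁) ≈ 24.04 → 25 more payments.
Total paid = 42·€126.51 + €4.71 = €5,318.13; interest = €5,318.13 − €4,275.00 = €1,043.13.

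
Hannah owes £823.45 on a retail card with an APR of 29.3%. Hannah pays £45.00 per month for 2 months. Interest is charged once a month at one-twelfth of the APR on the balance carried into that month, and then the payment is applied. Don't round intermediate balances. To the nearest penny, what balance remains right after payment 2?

£773.05

Monthly rate r = 29.3%/12 = 2.44167% = 0.0244167.
Each month: B ← B·(1+r) − £45.00.
Month 1: interest £20.11; balance after payment £798.56.
Month 2: interest £19.50; balance after payment £773.05.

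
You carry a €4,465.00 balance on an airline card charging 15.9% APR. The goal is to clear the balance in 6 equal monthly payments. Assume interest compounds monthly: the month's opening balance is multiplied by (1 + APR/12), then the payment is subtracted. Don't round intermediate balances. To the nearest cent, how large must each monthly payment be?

Monthly rate r = 15.9%/12 = 1.325% = 0.01325.
Level-payment amortization: P = B₀·r / (1 − (1+r)^(−n)) = 4465.00·0.01325 / (1 − 1.01325^(−6)).
Denominator 1 − (1+r)^(−6) = 0.0759396717.
P = 59.1612 / 0.0759396717 ≈ 779.06.

€779.06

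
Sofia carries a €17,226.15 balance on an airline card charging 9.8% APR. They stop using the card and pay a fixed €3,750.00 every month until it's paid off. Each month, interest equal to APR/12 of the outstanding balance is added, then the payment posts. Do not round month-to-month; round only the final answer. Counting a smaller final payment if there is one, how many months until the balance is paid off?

Monthly rate r = 9.8%/12 = 0.816667% = 0.00816667.
Recurrence: B ← B·(1+r) − €3,750.00.
Month 1: interest €140.68; balance after payment €13,616.83.
Month 2: interest €111.20; balance after payment €9,978.03.
Month 3: interest €81.49; balance after payment €6,309.52.
Month 4: interest €51.53; balance after payment €2,611.05.
Month 5: interest €21.32; balance after payment €0.00.

5 months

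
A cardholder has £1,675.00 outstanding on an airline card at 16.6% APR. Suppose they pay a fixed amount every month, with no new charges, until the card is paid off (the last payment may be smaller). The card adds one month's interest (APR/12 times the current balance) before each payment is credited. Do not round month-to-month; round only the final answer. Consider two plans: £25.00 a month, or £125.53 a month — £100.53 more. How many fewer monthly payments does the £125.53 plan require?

Monthly rate r = 16.6%/12 = 1.38333% = 0.0138333.
At £25.00/mo: n = ⌈−ln(1 − rB₀/P)/ln(1+r)⌉ = 191 payments (last £8.58); total interest = total paid − £1,675.00 = £3,083.58.
At £125.53/mo: 15 payments (last £107.17); total interest £189.59.
Payments saved = 191 − 15 = 176.

176 fewer payments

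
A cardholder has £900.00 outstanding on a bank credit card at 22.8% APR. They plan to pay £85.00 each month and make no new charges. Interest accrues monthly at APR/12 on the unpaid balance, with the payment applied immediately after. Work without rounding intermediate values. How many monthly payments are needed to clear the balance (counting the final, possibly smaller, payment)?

Monthly rate r = 22.8%/12 = 1.9% = 0.019.
Recurrence: B ← B·(1+r) − £85.00.
Month 1: interest £17.10; balance after payment £832.10.
Month 2: interest £15.81; balance after payment £762.91.
Closed form: n = −ln(1 − rB₀/P)/ln(1+r) = −ln(0.79882)/ln(1.019) ≈ 11.934, so the balance reaches zero during payment 12.

12 payments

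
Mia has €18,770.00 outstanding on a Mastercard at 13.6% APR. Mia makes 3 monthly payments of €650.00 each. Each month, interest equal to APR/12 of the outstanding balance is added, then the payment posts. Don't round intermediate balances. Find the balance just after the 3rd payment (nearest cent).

€17,443.26

Monthly rate r = 13.6%/12 = 1.13333% = 0.0113333.
Each month: B ← B·(1+r) − €650.00.
Month 1: interest €212.73; balance after payment €18,332.73.
Month 2: interest €207.77; balance after payment €17,890.50.
Month 3: interest €202.76; balance after payment €17,443.26.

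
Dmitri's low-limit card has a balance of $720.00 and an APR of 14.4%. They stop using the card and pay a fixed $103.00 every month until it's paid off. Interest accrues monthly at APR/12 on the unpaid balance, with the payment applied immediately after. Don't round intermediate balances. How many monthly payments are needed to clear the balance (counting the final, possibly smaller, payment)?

Monthly rate r = 14.4%/12 = 1.2% = 0.012.
Recurrence: B ← B·(1+r) − $103.00.
Month 1: interest $8.64; balance after payment $625.64.
Month 2: interest $7.51; balance after payment $530.15.
Closed form: n = −ln(1 − rB₀/P)/ln(1+r) = −ln(0.91612)/ln(1.012) ≈ 7.345, so the balance reaches zero during payment 8.

8 payments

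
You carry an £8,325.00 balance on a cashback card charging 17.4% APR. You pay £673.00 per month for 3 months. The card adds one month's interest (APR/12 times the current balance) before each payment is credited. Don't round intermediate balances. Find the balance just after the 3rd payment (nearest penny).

Monthly rate r = 17.4%/12 = 1.45% = 0.0145.
Each month: B ← B·(1+r) − £673.00.
Month 1: interest £120.71; balance after payment £7,772.71.
Month 2: interest £112.70; balance after payment £7,212.42.
Month 3: interest £104.58; balance after payment £6,644.00.

£6,644.00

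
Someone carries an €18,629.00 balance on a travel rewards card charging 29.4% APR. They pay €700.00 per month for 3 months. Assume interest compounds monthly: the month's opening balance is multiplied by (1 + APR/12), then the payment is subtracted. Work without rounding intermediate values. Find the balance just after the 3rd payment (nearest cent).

€17,880.18

Monthly rate r = 29.4%/12 = 2.45% = 0.0245.
Each month: B ← B·(1+r) − €700.00.
Month 1: interest €456.41; balance after payment €18,385.41.
Month 2: interest €450.44; balance after payment €18,135.85.
Month 3: interest €444.33; balance after payment €17,880.18.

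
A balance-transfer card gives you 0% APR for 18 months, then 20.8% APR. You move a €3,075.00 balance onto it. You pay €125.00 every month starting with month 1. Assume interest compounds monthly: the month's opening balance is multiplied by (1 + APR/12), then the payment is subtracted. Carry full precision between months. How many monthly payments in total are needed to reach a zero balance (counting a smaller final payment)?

Promo months 1–18 at r₀ = 0%/12 = 0; months 19+ at r₁ = 20.8%/12 = 0.0173333.
After month 18 (no interest yet): B = €3,075.00 − 18·€125.00 = €825.00.
Then at r₁ with €125.00/mo: n₂ = −ln(1 − r₁·B/P)/ln(1+r₁) ≈ 7.07 → 8 more payments.

26 payments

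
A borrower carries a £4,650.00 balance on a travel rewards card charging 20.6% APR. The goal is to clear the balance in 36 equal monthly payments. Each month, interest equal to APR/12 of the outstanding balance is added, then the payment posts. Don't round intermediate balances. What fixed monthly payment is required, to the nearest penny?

Monthly rate r = 20.6%/12 = 1.71667% = 0.0171667.
Level-payment amortization: P = B₀·r / (1 − (1+r)^(−n)) = 4650.00·0.0171667 / (1 − 1.01717^(−36)).
Denominator 1 − (1+r)^(−36) = 0.458144239.
P = 79.825 / 0.458144239 ≈ 174.24.

£174.24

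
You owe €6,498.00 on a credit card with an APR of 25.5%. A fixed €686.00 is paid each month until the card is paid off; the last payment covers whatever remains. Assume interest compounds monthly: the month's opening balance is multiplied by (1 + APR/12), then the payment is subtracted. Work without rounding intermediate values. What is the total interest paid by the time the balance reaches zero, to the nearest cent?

Monthly rate r = 25.5%/12 = 2.125% = 0.02125.
Payoff takes n = ⌈−ln(1 − rB₀/P)/ln(1+r)⌉ = ⌈10.689⌉ = 11 payments; the last is €473.92.
Total paid = 10·€686.00 + €473.92 = €7,333.92.
Total interest = total paid − principal = €7,333.92 − €6,498.00 = €835.92.

€835.92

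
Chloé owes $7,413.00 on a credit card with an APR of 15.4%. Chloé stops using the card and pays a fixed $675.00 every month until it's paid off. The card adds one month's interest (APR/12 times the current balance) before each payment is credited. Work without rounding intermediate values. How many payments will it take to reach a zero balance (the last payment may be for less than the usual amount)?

12 payments

Monthly rate r = 15.4%/12 = 1.28333% = 0.0128333.
Recurrence: B ← B·(1+r) − $675.00.
Month 1: interest $95.13; balance after payment $6,833.13.
Month 2: interest $87.69; balance after payment $6,245.83.
Closed form: n = −ln(1 − rB₀/P)/ln(1+r) = −ln(0.85906)/ln(1.01283) ≈ 11.913, so the balance reaches zero during payment 12.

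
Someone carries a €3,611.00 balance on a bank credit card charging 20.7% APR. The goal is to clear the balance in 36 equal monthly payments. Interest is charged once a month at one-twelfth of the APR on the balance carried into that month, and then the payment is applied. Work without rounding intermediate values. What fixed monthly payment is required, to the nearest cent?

Monthly rate r = 20.7%/12 = 1.725% = 0.01725.
Level-payment amortization: P = B₀·r / (1 − (1+r)^(−n)) = 3611.00·0.01725 / (1 − 1.01725^(−36)).
Denominator 1 − (1+r)^(−36) = 0.459739952.
P = 62.2897 / 0.459739952 ≈ 135.49.

€135.49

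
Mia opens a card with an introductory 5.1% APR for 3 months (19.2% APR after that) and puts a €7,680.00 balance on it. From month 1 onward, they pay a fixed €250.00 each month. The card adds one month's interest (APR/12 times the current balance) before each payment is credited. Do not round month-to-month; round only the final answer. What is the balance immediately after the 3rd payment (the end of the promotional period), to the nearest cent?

€7,025.14

Promo months 1–3 at r₀ = 5.1%/12 = 0.00425; months 4+ at r₁ = 19.2%/12 = 0.016.
After month 3: iterate B ← B·(1+r₀) − €250.00 for 3 months → €7,025.14.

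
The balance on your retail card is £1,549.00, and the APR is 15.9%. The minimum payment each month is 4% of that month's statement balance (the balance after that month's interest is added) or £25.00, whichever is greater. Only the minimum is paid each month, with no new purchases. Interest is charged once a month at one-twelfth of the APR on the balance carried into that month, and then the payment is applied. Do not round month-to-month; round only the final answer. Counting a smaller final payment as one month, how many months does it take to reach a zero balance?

Monthly rate r = 15.9%/12 = 1.325% = 0.01325.
While 4% of the post-interest balance exceeds £25.00, each month B ← (B·(1+r))·(1 − 0.04), i.e. B shrinks by the factor (1+r)·0.96 = 0.97272.
This holds for months 1–34. Entering month 35 the balance is £604.84; 4% of the post-interest balance is now below £25.00, so the flat £25.00 minimum applies from here.
From month 35 a fixed £25.00 at rate r clears £604.84 in 30 more payments. Total: 34 + 30 = 64 months.

64 months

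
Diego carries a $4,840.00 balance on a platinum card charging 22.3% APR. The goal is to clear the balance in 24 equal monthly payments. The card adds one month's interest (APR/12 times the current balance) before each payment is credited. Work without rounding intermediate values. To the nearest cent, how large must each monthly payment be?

Monthly rate r = 22.3%/12 = 1.85833% = 0.0185833.
Level-payment amortization: P = B₀·r / (1 − (1+r)^(−n)) = 4840.00·0.0185833 / (1 − 1.01858^(−24)).
Denominator 1 − (1+r)^(−24) = 0.357190298.
P = 89.9433 / 0.357190298 ≈ 251.81.

$251.81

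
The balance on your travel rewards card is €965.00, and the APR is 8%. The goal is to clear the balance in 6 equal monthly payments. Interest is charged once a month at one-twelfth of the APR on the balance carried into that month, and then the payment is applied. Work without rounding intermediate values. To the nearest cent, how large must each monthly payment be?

Monthly rate r = 8%/12 = 0.666667% = 0.00666667.
Level-payment amortization: P = B₀·r / (1 − (1+r)^(−n)) = 965.00·0.00666667 / (1 − 1.00667^(−6)).
Denominator 1 − (1+r)^(−6) = 0.0390830136.
P = 6.43333 / 0.0390830136 ≈ 164.61.

€164.61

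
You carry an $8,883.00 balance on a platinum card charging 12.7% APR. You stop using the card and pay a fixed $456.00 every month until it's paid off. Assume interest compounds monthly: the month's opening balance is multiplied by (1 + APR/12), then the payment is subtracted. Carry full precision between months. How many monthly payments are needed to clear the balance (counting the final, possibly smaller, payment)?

22 months

Monthly rate r = 12.7%/12 = 1.05833% = 0.0105833.
Recurrence: B ← B·(1+r) − $456.00.
Month 1: interest $94.01; balance after payment $8,521.01.
Month 2: interest $90.18; balance after payment $8,155.19.
Closed form: n = −ln(1 − rB₀/P)/ln(1+r) = −ln(0.79383)/ln(1.01058) ≈ 21.931, so the balance reaches zero during payment 22.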